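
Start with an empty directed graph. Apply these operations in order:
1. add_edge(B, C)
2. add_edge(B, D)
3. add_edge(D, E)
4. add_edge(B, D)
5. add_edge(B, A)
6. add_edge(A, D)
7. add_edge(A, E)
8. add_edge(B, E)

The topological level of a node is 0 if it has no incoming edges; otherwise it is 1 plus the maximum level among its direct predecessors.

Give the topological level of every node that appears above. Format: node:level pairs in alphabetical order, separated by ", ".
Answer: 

Answer: A:1, B:0, C:1, D:2, E:3

Derivation:
Op 1: add_edge(B, C). Edges now: 1
Op 2: add_edge(B, D). Edges now: 2
Op 3: add_edge(D, E). Edges now: 3
Op 4: add_edge(B, D) (duplicate, no change). Edges now: 3
Op 5: add_edge(B, A). Edges now: 4
Op 6: add_edge(A, D). Edges now: 5
Op 7: add_edge(A, E). Edges now: 6
Op 8: add_edge(B, E). Edges now: 7
Compute levels (Kahn BFS):
  sources (in-degree 0): B
  process B: level=0
    B->A: in-degree(A)=0, level(A)=1, enqueue
    B->C: in-degree(C)=0, level(C)=1, enqueue
    B->D: in-degree(D)=1, level(D)>=1
    B->E: in-degree(E)=2, level(E)>=1
  process A: level=1
    A->D: in-degree(D)=0, level(D)=2, enqueue
    A->E: in-degree(E)=1, level(E)>=2
  process C: level=1
  process D: level=2
    D->E: in-degree(E)=0, level(E)=3, enqueue
  process E: level=3
All levels: A:1, B:0, C:1, D:2, E:3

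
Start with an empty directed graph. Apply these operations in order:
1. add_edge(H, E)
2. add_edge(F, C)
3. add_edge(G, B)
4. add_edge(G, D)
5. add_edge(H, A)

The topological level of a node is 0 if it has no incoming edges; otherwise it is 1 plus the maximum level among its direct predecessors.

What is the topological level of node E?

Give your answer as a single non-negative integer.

Op 1: add_edge(H, E). Edges now: 1
Op 2: add_edge(F, C). Edges now: 2
Op 3: add_edge(G, B). Edges now: 3
Op 4: add_edge(G, D). Edges now: 4
Op 5: add_edge(H, A). Edges now: 5
Compute levels (Kahn BFS):
  sources (in-degree 0): F, G, H
  process F: level=0
    F->C: in-degree(C)=0, level(C)=1, enqueue
  process G: level=0
    G->B: in-degree(B)=0, level(B)=1, enqueue
    G->D: in-degree(D)=0, level(D)=1, enqueue
  process H: level=0
    H->A: in-degree(A)=0, level(A)=1, enqueue
    H->E: in-degree(E)=0, level(E)=1, enqueue
  process C: level=1
  process B: level=1
  process D: level=1
  process A: level=1
  process E: level=1
All levels: A:1, B:1, C:1, D:1, E:1, F:0, G:0, H:0
level(E) = 1

Answer: 1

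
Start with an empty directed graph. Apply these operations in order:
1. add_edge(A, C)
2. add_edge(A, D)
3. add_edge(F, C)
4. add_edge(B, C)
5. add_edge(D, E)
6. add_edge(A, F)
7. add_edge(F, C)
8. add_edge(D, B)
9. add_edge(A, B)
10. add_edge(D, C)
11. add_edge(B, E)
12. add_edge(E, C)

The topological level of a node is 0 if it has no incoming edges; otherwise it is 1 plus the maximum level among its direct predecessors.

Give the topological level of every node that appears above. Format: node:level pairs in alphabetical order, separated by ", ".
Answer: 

Answer: A:0, B:2, C:4, D:1, E:3, F:1

Derivation:
Op 1: add_edge(A, C). Edges now: 1
Op 2: add_edge(A, D). Edges now: 2
Op 3: add_edge(F, C). Edges now: 3
Op 4: add_edge(B, C). Edges now: 4
Op 5: add_edge(D, E). Edges now: 5
Op 6: add_edge(A, F). Edges now: 6
Op 7: add_edge(F, C) (duplicate, no change). Edges now: 6
Op 8: add_edge(D, B). Edges now: 7
Op 9: add_edge(A, B). Edges now: 8
Op 10: add_edge(D, C). Edges now: 9
Op 11: add_edge(B, E). Edges now: 10
Op 12: add_edge(E, C). Edges now: 11
Compute levels (Kahn BFS):
  sources (in-degree 0): A
  process A: level=0
    A->B: in-degree(B)=1, level(B)>=1
    A->C: in-degree(C)=4, level(C)>=1
    A->D: in-degree(D)=0, level(D)=1, enqueue
    A->F: in-degree(F)=0, level(F)=1, enqueue
  process D: level=1
    D->B: in-degree(B)=0, level(B)=2, enqueue
    D->C: in-degree(C)=3, level(C)>=2
    D->E: in-degree(E)=1, level(E)>=2
  process F: level=1
    F->C: in-degree(C)=2, level(C)>=2
  process B: level=2
    B->C: in-degree(C)=1, level(C)>=3
    B->E: in-degree(E)=0, level(E)=3, enqueue
  process E: level=3
    E->C: in-degree(C)=0, level(C)=4, enqueue
  process C: level=4
All levels: A:0, B:2, C:4, D:1, E:3, F:1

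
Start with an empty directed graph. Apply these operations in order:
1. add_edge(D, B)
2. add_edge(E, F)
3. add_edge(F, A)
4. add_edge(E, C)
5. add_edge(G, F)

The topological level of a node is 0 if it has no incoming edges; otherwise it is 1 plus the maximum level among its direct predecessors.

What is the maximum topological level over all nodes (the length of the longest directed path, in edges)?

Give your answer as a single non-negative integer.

Op 1: add_edge(D, B). Edges now: 1
Op 2: add_edge(E, F). Edges now: 2
Op 3: add_edge(F, A). Edges now: 3
Op 4: add_edge(E, C). Edges now: 4
Op 5: add_edge(G, F). Edges now: 5
Compute levels (Kahn BFS):
  sources (in-degree 0): D, E, G
  process D: level=0
    D->B: in-degree(B)=0, level(B)=1, enqueue
  process E: level=0
    E->C: in-degree(C)=0, level(C)=1, enqueue
    E->F: in-degree(F)=1, level(F)>=1
  process G: level=0
    G->F: in-degree(F)=0, level(F)=1, enqueue
  process B: level=1
  process C: level=1
  process F: level=1
    F->A: in-degree(A)=0, level(A)=2, enqueue
  process A: level=2
All levels: A:2, B:1, C:1, D:0, E:0, F:1, G:0
max level = 2

Answer: 2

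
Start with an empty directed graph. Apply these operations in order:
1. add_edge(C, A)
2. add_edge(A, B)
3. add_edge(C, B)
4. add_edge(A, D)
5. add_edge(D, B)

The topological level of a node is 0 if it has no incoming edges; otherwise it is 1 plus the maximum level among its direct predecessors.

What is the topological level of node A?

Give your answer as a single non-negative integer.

Op 1: add_edge(C, A). Edges now: 1
Op 2: add_edge(A, B). Edges now: 2
Op 3: add_edge(C, B). Edges now: 3
Op 4: add_edge(A, D). Edges now: 4
Op 5: add_edge(D, B). Edges now: 5
Compute levels (Kahn BFS):
  sources (in-degree 0): C
  process C: level=0
    C->A: in-degree(A)=0, level(A)=1, enqueue
    C->B: in-degree(B)=2, level(B)>=1
  process A: level=1
    A->B: in-degree(B)=1, level(B)>=2
    A->D: in-degree(D)=0, level(D)=2, enqueue
  process D: level=2
    D->B: in-degree(B)=0, level(B)=3, enqueue
  process B: level=3
All levels: A:1, B:3, C:0, D:2
level(A) = 1

Answer: 1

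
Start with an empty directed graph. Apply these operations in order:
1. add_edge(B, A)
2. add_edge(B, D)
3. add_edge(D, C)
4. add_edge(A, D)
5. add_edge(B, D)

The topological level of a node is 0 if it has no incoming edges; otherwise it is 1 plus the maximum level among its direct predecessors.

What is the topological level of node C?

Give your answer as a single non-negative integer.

Op 1: add_edge(B, A). Edges now: 1
Op 2: add_edge(B, D). Edges now: 2
Op 3: add_edge(D, C). Edges now: 3
Op 4: add_edge(A, D). Edges now: 4
Op 5: add_edge(B, D) (duplicate, no change). Edges now: 4
Compute levels (Kahn BFS):
  sources (in-degree 0): B
  process B: level=0
    B->A: in-degree(A)=0, level(A)=1, enqueue
    B->D: in-degree(D)=1, level(D)>=1
  process A: level=1
    A->D: in-degree(D)=0, level(D)=2, enqueue
  process D: level=2
    D->C: in-degree(C)=0, level(C)=3, enqueue
  process C: level=3
All levels: A:1, B:0, C:3, D:2
level(C) = 3

Answer: 3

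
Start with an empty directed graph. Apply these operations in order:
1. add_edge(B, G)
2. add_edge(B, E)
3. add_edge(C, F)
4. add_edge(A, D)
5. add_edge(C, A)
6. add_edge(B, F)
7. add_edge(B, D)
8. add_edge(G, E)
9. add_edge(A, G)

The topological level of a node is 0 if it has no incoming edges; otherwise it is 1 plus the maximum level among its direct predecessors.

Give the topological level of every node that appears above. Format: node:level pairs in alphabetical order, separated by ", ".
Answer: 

Op 1: add_edge(B, G). Edges now: 1
Op 2: add_edge(B, E). Edges now: 2
Op 3: add_edge(C, F). Edges now: 3
Op 4: add_edge(A, D). Edges now: 4
Op 5: add_edge(C, A). Edges now: 5
Op 6: add_edge(B, F). Edges now: 6
Op 7: add_edge(B, D). Edges now: 7
Op 8: add_edge(G, E). Edges now: 8
Op 9: add_edge(A, G). Edges now: 9
Compute levels (Kahn BFS):
  sources (in-degree 0): B, C
  process B: level=0
    B->D: in-degree(D)=1, level(D)>=1
    B->E: in-degree(E)=1, level(E)>=1
    B->F: in-degree(F)=1, level(F)>=1
    B->G: in-degree(G)=1, level(G)>=1
  process C: level=0
    C->A: in-degree(A)=0, level(A)=1, enqueue
    C->F: in-degree(F)=0, level(F)=1, enqueue
  process A: level=1
    A->D: in-degree(D)=0, level(D)=2, enqueue
    A->G: in-degree(G)=0, level(G)=2, enqueue
  process F: level=1
  process D: level=2
  process G: level=2
    G->E: in-degree(E)=0, level(E)=3, enqueue
  process E: level=3
All levels: A:1, B:0, C:0, D:2, E:3, F:1, G:2

Answer: A:1, B:0, C:0, D:2, E:3, F:1, G:2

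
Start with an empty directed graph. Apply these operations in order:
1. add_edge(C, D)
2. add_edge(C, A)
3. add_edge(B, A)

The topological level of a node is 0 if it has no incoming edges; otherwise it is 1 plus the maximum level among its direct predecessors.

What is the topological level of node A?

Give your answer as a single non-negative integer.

Answer: 1

Derivation:
Op 1: add_edge(C, D). Edges now: 1
Op 2: add_edge(C, A). Edges now: 2
Op 3: add_edge(B, A). Edges now: 3
Compute levels (Kahn BFS):
  sources (in-degree 0): B, C
  process B: level=0
    B->A: in-degree(A)=1, level(A)>=1
  process C: level=0
    C->A: in-degree(A)=0, level(A)=1, enqueue
    C->D: in-degree(D)=0, level(D)=1, enqueue
  process A: level=1
  process D: level=1
All levels: A:1, B:0, C:0, D:1
level(A) = 1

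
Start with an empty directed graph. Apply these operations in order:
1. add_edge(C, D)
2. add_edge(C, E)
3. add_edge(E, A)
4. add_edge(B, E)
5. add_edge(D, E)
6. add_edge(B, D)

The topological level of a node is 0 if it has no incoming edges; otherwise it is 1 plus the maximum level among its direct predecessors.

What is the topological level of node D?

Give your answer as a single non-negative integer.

Op 1: add_edge(C, D). Edges now: 1
Op 2: add_edge(C, E). Edges now: 2
Op 3: add_edge(E, A). Edges now: 3
Op 4: add_edge(B, E). Edges now: 4
Op 5: add_edge(D, E). Edges now: 5
Op 6: add_edge(B, D). Edges now: 6
Compute levels (Kahn BFS):
  sources (in-degree 0): B, C
  process B: level=0
    B->D: in-degree(D)=1, level(D)>=1
    B->E: in-degree(E)=2, level(E)>=1
  process C: level=0
    C->D: in-degree(D)=0, level(D)=1, enqueue
    C->E: in-degree(E)=1, level(E)>=1
  process D: level=1
    D->E: in-degree(E)=0, level(E)=2, enqueue
  process E: level=2
    E->A: in-degree(A)=0, level(A)=3, enqueue
  process A: level=3
All levels: A:3, B:0, C:0, D:1, E:2
level(D) = 1

Answer: 1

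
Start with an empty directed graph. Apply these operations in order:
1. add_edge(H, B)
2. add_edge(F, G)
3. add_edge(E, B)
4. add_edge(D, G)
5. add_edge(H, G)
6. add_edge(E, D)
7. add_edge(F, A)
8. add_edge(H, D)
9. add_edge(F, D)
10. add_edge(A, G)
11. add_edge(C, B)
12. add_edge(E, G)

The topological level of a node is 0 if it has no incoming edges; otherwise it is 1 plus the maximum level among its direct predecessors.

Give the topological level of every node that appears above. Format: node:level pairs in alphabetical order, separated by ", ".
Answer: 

Answer: A:1, B:1, C:0, D:1, E:0, F:0, G:2, H:0

Derivation:
Op 1: add_edge(H, B). Edges now: 1
Op 2: add_edge(F, G). Edges now: 2
Op 3: add_edge(E, B). Edges now: 3
Op 4: add_edge(D, G). Edges now: 4
Op 5: add_edge(H, G). Edges now: 5
Op 6: add_edge(E, D). Edges now: 6
Op 7: add_edge(F, A). Edges now: 7
Op 8: add_edge(H, D). Edges now: 8
Op 9: add_edge(F, D). Edges now: 9
Op 10: add_edge(A, G). Edges now: 10
Op 11: add_edge(C, B). Edges now: 11
Op 12: add_edge(E, G). Edges now: 12
Compute levels (Kahn BFS):
  sources (in-degree 0): C, E, F, H
  process C: level=0
    C->B: in-degree(B)=2, level(B)>=1
  process E: level=0
    E->B: in-degree(B)=1, level(B)>=1
    E->D: in-degree(D)=2, level(D)>=1
    E->G: in-degree(G)=4, level(G)>=1
  process F: level=0
    F->A: in-degree(A)=0, level(A)=1, enqueue
    F->D: in-degree(D)=1, level(D)>=1
    F->G: in-degree(G)=3, level(G)>=1
  process H: level=0
    H->B: in-degree(B)=0, level(B)=1, enqueue
    H->D: in-degree(D)=0, level(D)=1, enqueue
    H->G: in-degree(G)=2, level(G)>=1
  process A: level=1
    A->G: in-degree(G)=1, level(G)>=2
  process B: level=1
  process D: level=1
    D->G: in-degree(G)=0, level(G)=2, enqueue
  process G: level=2
All levels: A:1, B:1, C:0, D:1, E:0, F:0, G:2, H:0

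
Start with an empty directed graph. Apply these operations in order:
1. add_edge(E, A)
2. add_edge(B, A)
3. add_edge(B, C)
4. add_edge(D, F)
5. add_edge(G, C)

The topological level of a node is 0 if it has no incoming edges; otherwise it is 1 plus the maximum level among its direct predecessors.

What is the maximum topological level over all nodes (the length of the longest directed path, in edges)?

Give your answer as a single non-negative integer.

Answer: 1

Derivation:
Op 1: add_edge(E, A). Edges now: 1
Op 2: add_edge(B, A). Edges now: 2
Op 3: add_edge(B, C). Edges now: 3
Op 4: add_edge(D, F). Edges now: 4
Op 5: add_edge(G, C). Edges now: 5
Compute levels (Kahn BFS):
  sources (in-degree 0): B, D, E, G
  process B: level=0
    B->A: in-degree(A)=1, level(A)>=1
    B->C: in-degree(C)=1, level(C)>=1
  process D: level=0
    D->F: in-degree(F)=0, level(F)=1, enqueue
  process E: level=0
    E->A: in-degree(A)=0, level(A)=1, enqueue
  process G: level=0
    G->C: in-degree(C)=0, level(C)=1, enqueue
  process F: level=1
  process A: level=1
  process C: level=1
All levels: A:1, B:0, C:1, D:0, E:0, F:1, G:0
max level = 1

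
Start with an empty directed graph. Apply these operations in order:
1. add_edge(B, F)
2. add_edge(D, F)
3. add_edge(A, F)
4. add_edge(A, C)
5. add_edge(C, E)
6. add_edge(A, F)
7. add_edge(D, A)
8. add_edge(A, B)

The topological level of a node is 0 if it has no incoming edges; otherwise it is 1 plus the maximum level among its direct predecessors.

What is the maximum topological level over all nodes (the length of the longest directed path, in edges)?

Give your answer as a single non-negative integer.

Answer: 3

Derivation:
Op 1: add_edge(B, F). Edges now: 1
Op 2: add_edge(D, F). Edges now: 2
Op 3: add_edge(A, F). Edges now: 3
Op 4: add_edge(A, C). Edges now: 4
Op 5: add_edge(C, E). Edges now: 5
Op 6: add_edge(A, F) (duplicate, no change). Edges now: 5
Op 7: add_edge(D, A). Edges now: 6
Op 8: add_edge(A, B). Edges now: 7
Compute levels (Kahn BFS):
  sources (in-degree 0): D
  process D: level=0
    D->A: in-degree(A)=0, level(A)=1, enqueue
    D->F: in-degree(F)=2, level(F)>=1
  process A: level=1
    A->B: in-degree(B)=0, level(B)=2, enqueue
    A->C: in-degree(C)=0, level(C)=2, enqueue
    A->F: in-degree(F)=1, level(F)>=2
  process B: level=2
    B->F: in-degree(F)=0, level(F)=3, enqueue
  process C: level=2
    C->E: in-degree(E)=0, level(E)=3, enqueue
  process F: level=3
  process E: level=3
All levels: A:1, B:2, C:2, D:0, E:3, F:3
max level = 3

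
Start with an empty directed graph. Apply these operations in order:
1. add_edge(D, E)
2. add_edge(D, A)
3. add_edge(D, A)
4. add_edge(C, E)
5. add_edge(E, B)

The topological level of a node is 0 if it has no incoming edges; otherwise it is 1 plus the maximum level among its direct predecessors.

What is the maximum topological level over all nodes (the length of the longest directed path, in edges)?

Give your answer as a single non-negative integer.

Op 1: add_edge(D, E). Edges now: 1
Op 2: add_edge(D, A). Edges now: 2
Op 3: add_edge(D, A) (duplicate, no change). Edges now: 2
Op 4: add_edge(C, E). Edges now: 3
Op 5: add_edge(E, B). Edges now: 4
Compute levels (Kahn BFS):
  sources (in-degree 0): C, D
  process C: level=0
    C->E: in-degree(E)=1, level(E)>=1
  process D: level=0
    D->A: in-degree(A)=0, level(A)=1, enqueue
    D->E: in-degree(E)=0, level(E)=1, enqueue
  process A: level=1
  process E: level=1
    E->B: in-degree(B)=0, level(B)=2, enqueue
  process B: level=2
All levels: A:1, B:2, C:0, D:0, E:1
max level = 2

Answer: 2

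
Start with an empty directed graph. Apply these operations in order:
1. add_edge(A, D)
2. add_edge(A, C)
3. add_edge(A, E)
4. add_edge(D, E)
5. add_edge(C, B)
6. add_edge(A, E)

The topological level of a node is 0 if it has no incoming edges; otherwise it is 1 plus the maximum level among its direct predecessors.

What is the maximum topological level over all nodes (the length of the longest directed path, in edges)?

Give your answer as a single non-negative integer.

Op 1: add_edge(A, D). Edges now: 1
Op 2: add_edge(A, C). Edges now: 2
Op 3: add_edge(A, E). Edges now: 3
Op 4: add_edge(D, E). Edges now: 4
Op 5: add_edge(C, B). Edges now: 5
Op 6: add_edge(A, E) (duplicate, no change). Edges now: 5
Compute levels (Kahn BFS):
  sources (in-degree 0): A
  process A: level=0
    A->C: in-degree(C)=0, level(C)=1, enqueue
    A->D: in-degree(D)=0, level(D)=1, enqueue
    A->E: in-degree(E)=1, level(E)>=1
  process C: level=1
    C->B: in-degree(B)=0, level(B)=2, enqueue
  process D: level=1
    D->E: in-degree(E)=0, level(E)=2, enqueue
  process B: level=2
  process E: level=2
All levels: A:0, B:2, C:1, D:1, E:2
max level = 2

Answer: 2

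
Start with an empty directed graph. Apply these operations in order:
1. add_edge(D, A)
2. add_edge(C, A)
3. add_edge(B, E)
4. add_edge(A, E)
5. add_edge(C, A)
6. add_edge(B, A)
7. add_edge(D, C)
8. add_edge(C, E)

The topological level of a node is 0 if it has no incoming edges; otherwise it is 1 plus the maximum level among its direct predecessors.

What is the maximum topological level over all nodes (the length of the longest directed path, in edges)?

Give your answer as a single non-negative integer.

Answer: 3

Derivation:
Op 1: add_edge(D, A). Edges now: 1
Op 2: add_edge(C, A). Edges now: 2
Op 3: add_edge(B, E). Edges now: 3
Op 4: add_edge(A, E). Edges now: 4
Op 5: add_edge(C, A) (duplicate, no change). Edges now: 4
Op 6: add_edge(B, A). Edges now: 5
Op 7: add_edge(D, C). Edges now: 6
Op 8: add_edge(C, E). Edges now: 7
Compute levels (Kahn BFS):
  sources (in-degree 0): B, D
  process B: level=0
    B->A: in-degree(A)=2, level(A)>=1
    B->E: in-degree(E)=2, level(E)>=1
  process D: level=0
    D->A: in-degree(A)=1, level(A)>=1
    D->C: in-degree(C)=0, level(C)=1, enqueue
  process C: level=1
    C->A: in-degree(A)=0, level(A)=2, enqueue
    C->E: in-degree(E)=1, level(E)>=2
  process A: level=2
    A->E: in-degree(E)=0, level(E)=3, enqueue
  process E: level=3
All levels: A:2, B:0, C:1, D:0, E:3
max level = 3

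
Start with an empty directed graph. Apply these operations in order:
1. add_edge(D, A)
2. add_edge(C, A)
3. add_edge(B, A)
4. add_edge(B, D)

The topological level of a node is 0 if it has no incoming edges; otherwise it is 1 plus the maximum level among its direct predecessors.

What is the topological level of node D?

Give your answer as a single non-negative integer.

Answer: 1

Derivation:
Op 1: add_edge(D, A). Edges now: 1
Op 2: add_edge(C, A). Edges now: 2
Op 3: add_edge(B, A). Edges now: 3
Op 4: add_edge(B, D). Edges now: 4
Compute levels (Kahn BFS):
  sources (in-degree 0): B, C
  process B: level=0
    B->A: in-degree(A)=2, level(A)>=1
    B->D: in-degree(D)=0, level(D)=1, enqueue
  process C: level=0
    C->A: in-degree(A)=1, level(A)>=1
  process D: level=1
    D->A: in-degree(A)=0, level(A)=2, enqueue
  process A: level=2
All levels: A:2, B:0, C:0, D:1
level(D) = 1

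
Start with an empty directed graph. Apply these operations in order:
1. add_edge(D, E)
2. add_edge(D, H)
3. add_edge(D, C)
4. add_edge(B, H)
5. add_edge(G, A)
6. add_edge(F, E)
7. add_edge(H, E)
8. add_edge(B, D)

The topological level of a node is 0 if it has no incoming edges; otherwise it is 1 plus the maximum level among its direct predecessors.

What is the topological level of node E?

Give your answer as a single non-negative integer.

Answer: 3

Derivation:
Op 1: add_edge(D, E). Edges now: 1
Op 2: add_edge(D, H). Edges now: 2
Op 3: add_edge(D, C). Edges now: 3
Op 4: add_edge(B, H). Edges now: 4
Op 5: add_edge(G, A). Edges now: 5
Op 6: add_edge(F, E). Edges now: 6
Op 7: add_edge(H, E). Edges now: 7
Op 8: add_edge(B, D). Edges now: 8
Compute levels (Kahn BFS):
  sources (in-degree 0): B, F, G
  process B: level=0
    B->D: in-degree(D)=0, level(D)=1, enqueue
    B->H: in-degree(H)=1, level(H)>=1
  process F: level=0
    F->E: in-degree(E)=2, level(E)>=1
  process G: level=0
    G->A: in-degree(A)=0, level(A)=1, enqueue
  process D: level=1
    D->C: in-degree(C)=0, level(C)=2, enqueue
    D->E: in-degree(E)=1, level(E)>=2
    D->H: in-degree(H)=0, level(H)=2, enqueue
  process A: level=1
  process C: level=2
  process H: level=2
    H->E: in-degree(E)=0, level(E)=3, enqueue
  process E: level=3
All levels: A:1, B:0, C:2, D:1, E:3, F:0, G:0, H:2
level(E) = 3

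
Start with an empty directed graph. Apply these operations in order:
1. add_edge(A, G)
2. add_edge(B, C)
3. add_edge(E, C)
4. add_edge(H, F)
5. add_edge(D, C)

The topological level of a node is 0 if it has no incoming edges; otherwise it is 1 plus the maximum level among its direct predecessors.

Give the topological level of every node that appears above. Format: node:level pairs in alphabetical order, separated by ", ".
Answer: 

Answer: A:0, B:0, C:1, D:0, E:0, F:1, G:1, H:0

Derivation:
Op 1: add_edge(A, G). Edges now: 1
Op 2: add_edge(B, C). Edges now: 2
Op 3: add_edge(E, C). Edges now: 3
Op 4: add_edge(H, F). Edges now: 4
Op 5: add_edge(D, C). Edges now: 5
Compute levels (Kahn BFS):
  sources (in-degree 0): A, B, D, E, H
  process A: level=0
    A->G: in-degree(G)=0, level(G)=1, enqueue
  process B: level=0
    B->C: in-degree(C)=2, level(C)>=1
  process D: level=0
    D->C: in-degree(C)=1, level(C)>=1
  process E: level=0
    E->C: in-degree(C)=0, level(C)=1, enqueue
  process H: level=0
    H->F: in-degree(F)=0, level(F)=1, enqueue
  process G: level=1
  process C: level=1
  process F: level=1
All levels: A:0, B:0, C:1, D:0, E:0, F:1, G:1, H:0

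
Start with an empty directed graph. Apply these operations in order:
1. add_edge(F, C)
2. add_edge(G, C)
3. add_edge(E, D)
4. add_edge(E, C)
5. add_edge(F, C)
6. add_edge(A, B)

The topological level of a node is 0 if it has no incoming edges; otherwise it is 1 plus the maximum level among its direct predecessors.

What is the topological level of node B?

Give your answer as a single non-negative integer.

Op 1: add_edge(F, C). Edges now: 1
Op 2: add_edge(G, C). Edges now: 2
Op 3: add_edge(E, D). Edges now: 3
Op 4: add_edge(E, C). Edges now: 4
Op 5: add_edge(F, C) (duplicate, no change). Edges now: 4
Op 6: add_edge(A, B). Edges now: 5
Compute levels (Kahn BFS):
  sources (in-degree 0): A, E, F, G
  process A: level=0
    A->B: in-degree(B)=0, level(B)=1, enqueue
  process E: level=0
    E->C: in-degree(C)=2, level(C)>=1
    E->D: in-degree(D)=0, level(D)=1, enqueue
  process F: level=0
    F->C: in-degree(C)=1, level(C)>=1
  process G: level=0
    G->C: in-degree(C)=0, level(C)=1, enqueue
  process B: level=1
  process D: level=1
  process C: level=1
All levels: A:0, B:1, C:1, D:1, E:0, F:0, G:0
level(B) = 1

Answer: 1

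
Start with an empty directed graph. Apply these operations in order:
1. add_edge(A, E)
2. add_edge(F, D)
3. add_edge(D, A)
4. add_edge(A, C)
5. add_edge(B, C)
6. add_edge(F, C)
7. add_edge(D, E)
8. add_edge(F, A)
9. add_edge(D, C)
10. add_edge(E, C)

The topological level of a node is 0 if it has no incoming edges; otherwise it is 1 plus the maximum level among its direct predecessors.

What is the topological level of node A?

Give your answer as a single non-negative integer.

Op 1: add_edge(A, E). Edges now: 1
Op 2: add_edge(F, D). Edges now: 2
Op 3: add_edge(D, A). Edges now: 3
Op 4: add_edge(A, C). Edges now: 4
Op 5: add_edge(B, C). Edges now: 5
Op 6: add_edge(F, C). Edges now: 6
Op 7: add_edge(D, E). Edges now: 7
Op 8: add_edge(F, A). Edges now: 8
Op 9: add_edge(D, C). Edges now: 9
Op 10: add_edge(E, C). Edges now: 10
Compute levels (Kahn BFS):
  sources (in-degree 0): B, F
  process B: level=0
    B->C: in-degree(C)=4, level(C)>=1
  process F: level=0
    F->A: in-degree(A)=1, level(A)>=1
    F->C: in-degree(C)=3, level(C)>=1
    F->D: in-degree(D)=0, level(D)=1, enqueue
  process D: level=1
    D->A: in-degree(A)=0, level(A)=2, enqueue
    D->C: in-degree(C)=2, level(C)>=2
    D->E: in-degree(E)=1, level(E)>=2
  process A: level=2
    A->C: in-degree(C)=1, level(C)>=3
    A->E: in-degree(E)=0, level(E)=3, enqueue
  process E: level=3
    E->C: in-degree(C)=0, level(C)=4, enqueue
  process C: level=4
All levels: A:2, B:0, C:4, D:1, E:3, F:0
level(A) = 2

Answer: 2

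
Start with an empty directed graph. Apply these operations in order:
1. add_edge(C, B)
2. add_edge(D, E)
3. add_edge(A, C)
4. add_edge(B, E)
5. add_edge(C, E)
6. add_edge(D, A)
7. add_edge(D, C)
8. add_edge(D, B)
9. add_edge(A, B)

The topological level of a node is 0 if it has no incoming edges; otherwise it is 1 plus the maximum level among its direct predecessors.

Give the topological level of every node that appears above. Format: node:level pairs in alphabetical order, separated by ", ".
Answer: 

Answer: A:1, B:3, C:2, D:0, E:4

Derivation:
Op 1: add_edge(C, B). Edges now: 1
Op 2: add_edge(D, E). Edges now: 2
Op 3: add_edge(A, C). Edges now: 3
Op 4: add_edge(B, E). Edges now: 4
Op 5: add_edge(C, E). Edges now: 5
Op 6: add_edge(D, A). Edges now: 6
Op 7: add_edge(D, C). Edges now: 7
Op 8: add_edge(D, B). Edges now: 8
Op 9: add_edge(A, B). Edges now: 9
Compute levels (Kahn BFS):
  sources (in-degree 0): D
  process D: level=0
    D->A: in-degree(A)=0, level(A)=1, enqueue
    D->B: in-degree(B)=2, level(B)>=1
    D->C: in-degree(C)=1, level(C)>=1
    D->E: in-degree(E)=2, level(E)>=1
  process A: level=1
    A->B: in-degree(B)=1, level(B)>=2
    A->C: in-degree(C)=0, level(C)=2, enqueue
  process C: level=2
    C->B: in-degree(B)=0, level(B)=3, enqueue
    C->E: in-degree(E)=1, level(E)>=3
  process B: level=3
    B->E: in-degree(E)=0, level(E)=4, enqueue
  process E: level=4
All levels: A:1, B:3, C:2, D:0, E:4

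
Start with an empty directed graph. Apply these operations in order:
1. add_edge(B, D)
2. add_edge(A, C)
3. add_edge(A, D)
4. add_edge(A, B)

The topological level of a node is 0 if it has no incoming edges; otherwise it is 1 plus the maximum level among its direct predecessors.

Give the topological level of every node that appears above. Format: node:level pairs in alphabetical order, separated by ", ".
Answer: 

Op 1: add_edge(B, D). Edges now: 1
Op 2: add_edge(A, C). Edges now: 2
Op 3: add_edge(A, D). Edges now: 3
Op 4: add_edge(A, B). Edges now: 4
Compute levels (Kahn BFS):
  sources (in-degree 0): A
  process A: level=0
    A->B: in-degree(B)=0, level(B)=1, enqueue
    A->C: in-degree(C)=0, level(C)=1, enqueue
    A->D: in-degree(D)=1, level(D)>=1
  process B: level=1
    B->D: in-degree(D)=0, level(D)=2, enqueue
  process C: level=1
  process D: level=2
All levels: A:0, B:1, C:1, D:2

Answer: A:0, B:1, C:1, D:2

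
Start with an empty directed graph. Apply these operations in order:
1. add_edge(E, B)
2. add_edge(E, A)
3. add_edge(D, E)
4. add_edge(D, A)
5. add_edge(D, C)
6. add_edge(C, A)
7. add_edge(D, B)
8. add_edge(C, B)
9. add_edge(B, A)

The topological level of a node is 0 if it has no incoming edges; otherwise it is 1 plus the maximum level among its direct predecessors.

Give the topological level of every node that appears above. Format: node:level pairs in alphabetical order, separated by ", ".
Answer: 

Op 1: add_edge(E, B). Edges now: 1
Op 2: add_edge(E, A). Edges now: 2
Op 3: add_edge(D, E). Edges now: 3
Op 4: add_edge(D, A). Edges now: 4
Op 5: add_edge(D, C). Edges now: 5
Op 6: add_edge(C, A). Edges now: 6
Op 7: add_edge(D, B). Edges now: 7
Op 8: add_edge(C, B). Edges now: 8
Op 9: add_edge(B, A). Edges now: 9
Compute levels (Kahn BFS):
  sources (in-degree 0): D
  process D: level=0
    D->A: in-degree(A)=3, level(A)>=1
    D->B: in-degree(B)=2, level(B)>=1
    D->C: in-degree(C)=0, level(C)=1, enqueue
    D->E: in-degree(E)=0, level(E)=1, enqueue
  process C: level=1
    C->A: in-degree(A)=2, level(A)>=2
    C->B: in-degree(B)=1, level(B)>=2
  process E: level=1
    E->A: in-degree(A)=1, level(A)>=2
    E->B: in-degree(B)=0, level(B)=2, enqueue
  process B: level=2
    B->A: in-degree(A)=0, level(A)=3, enqueue
  process A: level=3
All levels: A:3, B:2, C:1, D:0, E:1

Answer: A:3, B:2, C:1, D:0, E:1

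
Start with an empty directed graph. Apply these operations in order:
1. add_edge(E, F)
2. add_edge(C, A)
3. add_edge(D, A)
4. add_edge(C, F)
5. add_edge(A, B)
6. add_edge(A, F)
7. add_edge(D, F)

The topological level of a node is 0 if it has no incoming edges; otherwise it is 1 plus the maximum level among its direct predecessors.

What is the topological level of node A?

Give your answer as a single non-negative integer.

Op 1: add_edge(E, F). Edges now: 1
Op 2: add_edge(C, A). Edges now: 2
Op 3: add_edge(D, A). Edges now: 3
Op 4: add_edge(C, F). Edges now: 4
Op 5: add_edge(A, B). Edges now: 5
Op 6: add_edge(A, F). Edges now: 6
Op 7: add_edge(D, F). Edges now: 7
Compute levels (Kahn BFS):
  sources (in-degree 0): C, D, E
  process C: level=0
    C->A: in-degree(A)=1, level(A)>=1
    C->F: in-degree(F)=3, level(F)>=1
  process D: level=0
    D->A: in-degree(A)=0, level(A)=1, enqueue
    D->F: in-degree(F)=2, level(F)>=1
  process E: level=0
    E->F: in-degree(F)=1, level(F)>=1
  process A: level=1
    A->B: in-degree(B)=0, level(B)=2, enqueue
    A->F: in-degree(F)=0, level(F)=2, enqueue
  process B: level=2
  process F: level=2
All levels: A:1, B:2, C:0, D:0, E:0, F:2
level(A) = 1

Answer: 1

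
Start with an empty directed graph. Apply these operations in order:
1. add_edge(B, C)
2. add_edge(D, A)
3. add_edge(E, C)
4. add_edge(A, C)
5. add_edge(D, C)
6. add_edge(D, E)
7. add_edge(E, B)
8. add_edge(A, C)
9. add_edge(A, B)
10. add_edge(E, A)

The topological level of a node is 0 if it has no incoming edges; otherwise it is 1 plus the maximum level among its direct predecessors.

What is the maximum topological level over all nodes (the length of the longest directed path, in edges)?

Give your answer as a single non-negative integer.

Answer: 4

Derivation:
Op 1: add_edge(B, C). Edges now: 1
Op 2: add_edge(D, A). Edges now: 2
Op 3: add_edge(E, C). Edges now: 3
Op 4: add_edge(A, C). Edges now: 4
Op 5: add_edge(D, C). Edges now: 5
Op 6: add_edge(D, E). Edges now: 6
Op 7: add_edge(E, B). Edges now: 7
Op 8: add_edge(A, C) (duplicate, no change). Edges now: 7
Op 9: add_edge(A, B). Edges now: 8
Op 10: add_edge(E, A). Edges now: 9
Compute levels (Kahn BFS):
  sources (in-degree 0): D
  process D: level=0
    D->A: in-degree(A)=1, level(A)>=1
    D->C: in-degree(C)=3, level(C)>=1
    D->E: in-degree(E)=0, level(E)=1, enqueue
  process E: level=1
    E->A: in-degree(A)=0, level(A)=2, enqueue
    E->B: in-degree(B)=1, level(B)>=2
    E->C: in-degree(C)=2, level(C)>=2
  process A: level=2
    A->B: in-degree(B)=0, level(B)=3, enqueue
    A->C: in-degree(C)=1, level(C)>=3
  process B: level=3
    B->C: in-degree(C)=0, level(C)=4, enqueue
  process C: level=4
All levels: A:2, B:3, C:4, D:0, E:1
max level = 4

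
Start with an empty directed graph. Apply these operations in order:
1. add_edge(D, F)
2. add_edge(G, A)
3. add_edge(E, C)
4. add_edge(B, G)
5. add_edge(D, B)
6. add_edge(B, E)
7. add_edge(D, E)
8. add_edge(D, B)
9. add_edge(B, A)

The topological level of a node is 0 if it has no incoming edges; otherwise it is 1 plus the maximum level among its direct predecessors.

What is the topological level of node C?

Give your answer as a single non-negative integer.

Answer: 3

Derivation:
Op 1: add_edge(D, F). Edges now: 1
Op 2: add_edge(G, A). Edges now: 2
Op 3: add_edge(E, C). Edges now: 3
Op 4: add_edge(B, G). Edges now: 4
Op 5: add_edge(D, B). Edges now: 5
Op 6: add_edge(B, E). Edges now: 6
Op 7: add_edge(D, E). Edges now: 7
Op 8: add_edge(D, B) (duplicate, no change). Edges now: 7
Op 9: add_edge(B, A). Edges now: 8
Compute levels (Kahn BFS):
  sources (in-degree 0): D
  process D: level=0
    D->B: in-degree(B)=0, level(B)=1, enqueue
    D->E: in-degree(E)=1, level(E)>=1
    D->F: in-degree(F)=0, level(F)=1, enqueue
  process B: level=1
    B->A: in-degree(A)=1, level(A)>=2
    B->E: in-degree(E)=0, level(E)=2, enqueue
    B->G: in-degree(G)=0, level(G)=2, enqueue
  process F: level=1
  process E: level=2
    E->C: in-degree(C)=0, level(C)=3, enqueue
  process G: level=2
    G->A: in-degree(A)=0, level(A)=3, enqueue
  process C: level=3
  process A: level=3
All levels: A:3, B:1, C:3, D:0, E:2, F:1, G:2
level(C) = 3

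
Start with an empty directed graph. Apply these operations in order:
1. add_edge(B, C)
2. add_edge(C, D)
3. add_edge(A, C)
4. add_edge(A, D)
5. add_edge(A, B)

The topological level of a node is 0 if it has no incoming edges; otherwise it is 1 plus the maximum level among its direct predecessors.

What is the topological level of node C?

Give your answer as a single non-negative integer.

Op 1: add_edge(B, C). Edges now: 1
Op 2: add_edge(C, D). Edges now: 2
Op 3: add_edge(A, C). Edges now: 3
Op 4: add_edge(A, D). Edges now: 4
Op 5: add_edge(A, B). Edges now: 5
Compute levels (Kahn BFS):
  sources (in-degree 0): A
  process A: level=0
    A->B: in-degree(B)=0, level(B)=1, enqueue
    A->C: in-degree(C)=1, level(C)>=1
    A->D: in-degree(D)=1, level(D)>=1
  process B: level=1
    B->C: in-degree(C)=0, level(C)=2, enqueue
  process C: level=2
    C->D: in-degree(D)=0, level(D)=3, enqueue
  process D: level=3
All levels: A:0, B:1, C:2, D:3
level(C) = 2

Answer: 2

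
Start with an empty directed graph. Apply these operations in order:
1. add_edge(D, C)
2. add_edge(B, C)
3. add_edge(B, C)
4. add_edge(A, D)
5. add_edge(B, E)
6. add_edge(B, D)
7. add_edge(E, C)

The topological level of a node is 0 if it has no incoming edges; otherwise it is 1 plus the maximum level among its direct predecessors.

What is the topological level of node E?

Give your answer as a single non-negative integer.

Op 1: add_edge(D, C). Edges now: 1
Op 2: add_edge(B, C). Edges now: 2
Op 3: add_edge(B, C) (duplicate, no change). Edges now: 2
Op 4: add_edge(A, D). Edges now: 3
Op 5: add_edge(B, E). Edges now: 4
Op 6: add_edge(B, D). Edges now: 5
Op 7: add_edge(E, C). Edges now: 6
Compute levels (Kahn BFS):
  sources (in-degree 0): A, B
  process A: level=0
    A->D: in-degree(D)=1, level(D)>=1
  process B: level=0
    B->C: in-degree(C)=2, level(C)>=1
    B->D: in-degree(D)=0, level(D)=1, enqueue
    B->E: in-degree(E)=0, level(E)=1, enqueue
  process D: level=1
    D->C: in-degree(C)=1, level(C)>=2
  process E: level=1
    E->C: in-degree(C)=0, level(C)=2, enqueue
  process C: level=2
All levels: A:0, B:0, C:2, D:1, E:1
level(E) = 1

Answer: 1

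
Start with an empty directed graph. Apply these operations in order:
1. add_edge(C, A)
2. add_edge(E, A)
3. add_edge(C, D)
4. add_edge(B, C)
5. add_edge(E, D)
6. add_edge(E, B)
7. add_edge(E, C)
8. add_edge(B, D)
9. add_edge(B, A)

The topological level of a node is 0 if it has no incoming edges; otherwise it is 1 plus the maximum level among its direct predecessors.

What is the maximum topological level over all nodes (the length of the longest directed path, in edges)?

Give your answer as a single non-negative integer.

Op 1: add_edge(C, A). Edges now: 1
Op 2: add_edge(E, A). Edges now: 2
Op 3: add_edge(C, D). Edges now: 3
Op 4: add_edge(B, C). Edges now: 4
Op 5: add_edge(E, D). Edges now: 5
Op 6: add_edge(E, B). Edges now: 6
Op 7: add_edge(E, C). Edges now: 7
Op 8: add_edge(B, D). Edges now: 8
Op 9: add_edge(B, A). Edges now: 9
Compute levels (Kahn BFS):
  sources (in-degree 0): E
  process E: level=0
    E->A: in-degree(A)=2, level(A)>=1
    E->B: in-degree(B)=0, level(B)=1, enqueue
    E->C: in-degree(C)=1, level(C)>=1
    E->D: in-degree(D)=2, level(D)>=1
  process B: level=1
    B->A: in-degree(A)=1, level(A)>=2
    B->C: in-degree(C)=0, level(C)=2, enqueue
    B->D: in-degree(D)=1, level(D)>=2
  process C: level=2
    C->A: in-degree(A)=0, level(A)=3, enqueue
    C->D: in-degree(D)=0, level(D)=3, enqueue
  process A: level=3
  process D: level=3
All levels: A:3, B:1, C:2, D:3, E:0
max level = 3

Answer: 3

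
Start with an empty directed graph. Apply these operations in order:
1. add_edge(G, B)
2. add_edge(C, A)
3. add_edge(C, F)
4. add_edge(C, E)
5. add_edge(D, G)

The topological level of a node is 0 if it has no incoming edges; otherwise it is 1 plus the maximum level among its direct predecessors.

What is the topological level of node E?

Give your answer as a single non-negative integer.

Answer: 1

Derivation:
Op 1: add_edge(G, B). Edges now: 1
Op 2: add_edge(C, A). Edges now: 2
Op 3: add_edge(C, F). Edges now: 3
Op 4: add_edge(C, E). Edges now: 4
Op 5: add_edge(D, G). Edges now: 5
Compute levels (Kahn BFS):
  sources (in-degree 0): C, D
  process C: level=0
    C->A: in-degree(A)=0, level(A)=1, enqueue
    C->E: in-degree(E)=0, level(E)=1, enqueue
    C->F: in-degree(F)=0, level(F)=1, enqueue
  process D: level=0
    D->G: in-degree(G)=0, level(G)=1, enqueue
  process A: level=1
  process E: level=1
  process F: level=1
  process G: level=1
    G->B: in-degree(B)=0, level(B)=2, enqueue
  process B: level=2
All levels: A:1, B:2, C:0, D:0, E:1, F:1, G:1
level(E) = 1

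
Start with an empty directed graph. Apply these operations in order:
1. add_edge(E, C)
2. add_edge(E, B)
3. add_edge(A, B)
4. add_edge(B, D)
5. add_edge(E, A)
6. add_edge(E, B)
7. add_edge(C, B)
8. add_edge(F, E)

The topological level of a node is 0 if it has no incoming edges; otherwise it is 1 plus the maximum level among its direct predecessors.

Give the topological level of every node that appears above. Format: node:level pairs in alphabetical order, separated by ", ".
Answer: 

Op 1: add_edge(E, C). Edges now: 1
Op 2: add_edge(E, B). Edges now: 2
Op 3: add_edge(A, B). Edges now: 3
Op 4: add_edge(B, D). Edges now: 4
Op 5: add_edge(E, A). Edges now: 5
Op 6: add_edge(E, B) (duplicate, no change). Edges now: 5
Op 7: add_edge(C, B). Edges now: 6
Op 8: add_edge(F, E). Edges now: 7
Compute levels (Kahn BFS):
  sources (in-degree 0): F
  process F: level=0
    F->E: in-degree(E)=0, level(E)=1, enqueue
  process E: level=1
    E->A: in-degree(A)=0, level(A)=2, enqueue
    E->B: in-degree(B)=2, level(B)>=2
    E->C: in-degree(C)=0, level(C)=2, enqueue
  process A: level=2
    A->B: in-degree(B)=1, level(B)>=3
  process C: level=2
    C->B: in-degree(B)=0, level(B)=3, enqueue
  process B: level=3
    B->D: in-degree(D)=0, level(D)=4, enqueue
  process D: level=4
All levels: A:2, B:3, C:2, D:4, E:1, F:0

Answer: A:2, B:3, C:2, D:4, E:1, F:0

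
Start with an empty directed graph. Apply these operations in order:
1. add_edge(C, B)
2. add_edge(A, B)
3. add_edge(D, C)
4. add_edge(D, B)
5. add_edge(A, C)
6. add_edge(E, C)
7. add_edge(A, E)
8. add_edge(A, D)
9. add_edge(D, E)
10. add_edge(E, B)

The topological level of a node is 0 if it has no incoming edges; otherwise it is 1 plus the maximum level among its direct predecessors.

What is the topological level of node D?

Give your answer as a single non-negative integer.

Answer: 1

Derivation:
Op 1: add_edge(C, B). Edges now: 1
Op 2: add_edge(A, B). Edges now: 2
Op 3: add_edge(D, C). Edges now: 3
Op 4: add_edge(D, B). Edges now: 4
Op 5: add_edge(A, C). Edges now: 5
Op 6: add_edge(E, C). Edges now: 6
Op 7: add_edge(A, E). Edges now: 7
Op 8: add_edge(A, D). Edges now: 8
Op 9: add_edge(D, E). Edges now: 9
Op 10: add_edge(E, B). Edges now: 10
Compute levels (Kahn BFS):
  sources (in-degree 0): A
  process A: level=0
    A->B: in-degree(B)=3, level(B)>=1
    A->C: in-degree(C)=2, level(C)>=1
    A->D: in-degree(D)=0, level(D)=1, enqueue
    A->E: in-degree(E)=1, level(E)>=1
  process D: level=1
    D->B: in-degree(B)=2, level(B)>=2
    D->C: in-degree(C)=1, level(C)>=2
    D->E: in-degree(E)=0, level(E)=2, enqueue
  process E: level=2
    E->B: in-degree(B)=1, level(B)>=3
    E->C: in-degree(C)=0, level(C)=3, enqueue
  process C: level=3
    C->B: in-degree(B)=0, level(B)=4, enqueue
  process B: level=4
All levels: A:0, B:4, C:3, D:1, E:2
level(D) = 1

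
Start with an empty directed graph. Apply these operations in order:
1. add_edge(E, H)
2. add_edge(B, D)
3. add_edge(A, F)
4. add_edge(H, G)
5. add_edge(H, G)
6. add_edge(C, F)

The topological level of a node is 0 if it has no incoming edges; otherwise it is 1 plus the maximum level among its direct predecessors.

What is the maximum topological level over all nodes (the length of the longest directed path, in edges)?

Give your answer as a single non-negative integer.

Op 1: add_edge(E, H). Edges now: 1
Op 2: add_edge(B, D). Edges now: 2
Op 3: add_edge(A, F). Edges now: 3
Op 4: add_edge(H, G). Edges now: 4
Op 5: add_edge(H, G) (duplicate, no change). Edges now: 4
Op 6: add_edge(C, F). Edges now: 5
Compute levels (Kahn BFS):
  sources (in-degree 0): A, B, C, E
  process A: level=0
    A->F: in-degree(F)=1, level(F)>=1
  process B: level=0
    B->D: in-degree(D)=0, level(D)=1, enqueue
  process C: level=0
    C->F: in-degree(F)=0, level(F)=1, enqueue
  process E: level=0
    E->H: in-degree(H)=0, level(H)=1, enqueue
  process D: level=1
  process F: level=1
  process H: level=1
    H->G: in-degree(G)=0, level(G)=2, enqueue
  process G: level=2
All levels: A:0, B:0, C:0, D:1, E:0, F:1, G:2, H:1
max level = 2

Answer: 2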